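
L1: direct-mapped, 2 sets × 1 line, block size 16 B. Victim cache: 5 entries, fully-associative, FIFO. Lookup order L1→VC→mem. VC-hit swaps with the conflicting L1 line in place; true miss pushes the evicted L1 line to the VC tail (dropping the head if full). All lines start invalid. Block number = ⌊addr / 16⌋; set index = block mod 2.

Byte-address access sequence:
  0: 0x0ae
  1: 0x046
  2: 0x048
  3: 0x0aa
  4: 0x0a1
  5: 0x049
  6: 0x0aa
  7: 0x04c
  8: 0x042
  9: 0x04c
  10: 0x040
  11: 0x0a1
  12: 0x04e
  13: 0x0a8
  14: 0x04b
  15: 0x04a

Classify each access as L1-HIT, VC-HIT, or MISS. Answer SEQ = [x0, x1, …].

SEQ = [MISS, MISS, L1-HIT, VC-HIT, L1-HIT, VC-HIT, VC-HIT, VC-HIT, L1-HIT, L1-HIT, L1-HIT, VC-HIT, VC-HIT, VC-HIT, VC-HIT, L1-HIT]

  [0] addr=0xae blk=10 s=0: MISS | VC []
  [1] addr=0x46 blk=4 s=0: MISS | VC [10]
  [2] addr=0x48 blk=4 s=0: L1-HIT | VC [10]
  [3] addr=0xaa blk=10 s=0: VC-HIT | VC [4]
  [4] addr=0xa1 blk=10 s=0: L1-HIT | VC [4]
  [5] addr=0x49 blk=4 s=0: VC-HIT | VC [10]
  [6] addr=0xaa blk=10 s=0: VC-HIT | VC [4]
  [7] addr=0x4c blk=4 s=0: VC-HIT | VC [10]
  [8] addr=0x42 blk=4 s=0: L1-HIT | VC [10]
  [9] addr=0x4c blk=4 s=0: L1-HIT | VC [10]
  [10] addr=0x40 blk=4 s=0: L1-HIT | VC [10]
  [11] addr=0xa1 blk=10 s=0: VC-HIT | VC [4]
  [12] addr=0x4e blk=4 s=0: VC-HIT | VC [10]
  [13] addr=0xa8 blk=10 s=0: VC-HIT | VC [4]
  [14] addr=0x4b blk=4 s=0: VC-HIT | VC [10]
  [15] addr=0x4a blk=4 s=0: L1-HIT | VC [10]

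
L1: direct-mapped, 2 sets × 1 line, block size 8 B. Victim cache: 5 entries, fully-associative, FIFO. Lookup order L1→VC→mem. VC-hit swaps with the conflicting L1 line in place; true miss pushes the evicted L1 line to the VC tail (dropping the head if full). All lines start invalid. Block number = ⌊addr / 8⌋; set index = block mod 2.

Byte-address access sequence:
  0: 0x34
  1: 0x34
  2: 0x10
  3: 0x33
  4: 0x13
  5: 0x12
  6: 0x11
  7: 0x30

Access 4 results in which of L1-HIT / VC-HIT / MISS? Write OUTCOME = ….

OUTCOME = VC-HIT

#0 0x34→b6/s0 MISS; vc=[]
#1 0x34→b6/s0 L1-HIT; vc=[]
#2 0x10→b2/s0 MISS; vc=[6]
#3 0x33→b6/s0 VC-HIT; vc=[2]
#4 0x13→b2/s0 VC-HIT; vc=[6]
#5 0x12→b2/s0 L1-HIT; vc=[6]
#6 0x11→b2/s0 L1-HIT; vc=[6]
#7 0x30→b6/s0 VC-HIT; vc=[2]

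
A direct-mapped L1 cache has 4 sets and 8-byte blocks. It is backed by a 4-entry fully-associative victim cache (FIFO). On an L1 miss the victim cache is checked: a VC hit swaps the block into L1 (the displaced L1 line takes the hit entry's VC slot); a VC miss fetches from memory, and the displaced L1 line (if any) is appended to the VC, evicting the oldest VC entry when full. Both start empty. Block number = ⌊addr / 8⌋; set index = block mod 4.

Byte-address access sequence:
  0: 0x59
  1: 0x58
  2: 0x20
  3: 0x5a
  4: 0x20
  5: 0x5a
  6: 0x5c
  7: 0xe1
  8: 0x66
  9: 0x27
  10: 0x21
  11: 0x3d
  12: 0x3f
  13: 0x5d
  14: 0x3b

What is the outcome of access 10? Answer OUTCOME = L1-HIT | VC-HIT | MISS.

0: 0x59 (blk 11, set 3) → MISS  vc=[]
1: 0x58 (blk 11, set 3) → L1-HIT  vc=[]
2: 0x20 (blk 4, set 0) → MISS  vc=[]
3: 0x5a (blk 11, set 3) → L1-HIT  vc=[]
4: 0x20 (blk 4, set 0) → L1-HIT  vc=[]
5: 0x5a (blk 11, set 3) → L1-HIT  vc=[]
6: 0x5c (blk 11, set 3) → L1-HIT  vc=[]
7: 0xe1 (blk 28, set 0) → MISS  vc=[4]
8: 0x66 (blk 12, set 0) → MISS  vc=[4, 28]
9: 0x27 (blk 4, set 0) → VC-HIT  vc=[12, 28]
10: 0x21 (blk 4, set 0) → L1-HIT  vc=[12, 28]
11: 0x3d (blk 7, set 3) → MISS  vc=[12, 28, 11]
12: 0x3f (blk 7, set 3) → L1-HIT  vc=[12, 28, 11]
13: 0x5d (blk 11, set 3) → VC-HIT  vc=[12, 28, 7]
14: 0x3b (blk 7, set 3) → VC-HIT  vc=[12, 28, 11]

OUTCOME = L1-HIT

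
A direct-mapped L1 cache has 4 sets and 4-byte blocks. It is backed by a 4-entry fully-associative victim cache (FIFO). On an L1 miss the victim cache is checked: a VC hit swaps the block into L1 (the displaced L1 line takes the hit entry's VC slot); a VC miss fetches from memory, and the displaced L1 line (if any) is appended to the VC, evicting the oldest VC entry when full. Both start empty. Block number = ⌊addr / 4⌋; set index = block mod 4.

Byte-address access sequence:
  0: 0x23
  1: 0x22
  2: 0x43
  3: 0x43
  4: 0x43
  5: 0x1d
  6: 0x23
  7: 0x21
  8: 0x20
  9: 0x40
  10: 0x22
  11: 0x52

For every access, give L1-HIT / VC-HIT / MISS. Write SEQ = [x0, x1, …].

0: 0x23 (blk 8, set 0) → MISS  vc=[]
1: 0x22 (blk 8, set 0) → L1-HIT  vc=[]
2: 0x43 (blk 16, set 0) → MISS  vc=[8]
3: 0x43 (blk 16, set 0) → L1-HIT  vc=[8]
4: 0x43 (blk 16, set 0) → L1-HIT  vc=[8]
5: 0x1d (blk 7, set 3) → MISS  vc=[8]
6: 0x23 (blk 8, set 0) → VC-HIT  vc=[16]
7: 0x21 (blk 8, set 0) → L1-HIT  vc=[16]
8: 0x20 (blk 8, set 0) → L1-HIT  vc=[16]
9: 0x40 (blk 16, set 0) → VC-HIT  vc=[8]
10: 0x22 (blk 8, set 0) → VC-HIT  vc=[16]
11: 0x52 (blk 20, set 0) → MISS  vc=[16, 8]

SEQ = [MISS, L1-HIT, MISS, L1-HIT, L1-HIT, MISS, VC-HIT, L1-HIT, L1-HIT, VC-HIT, VC-HIT, MISS]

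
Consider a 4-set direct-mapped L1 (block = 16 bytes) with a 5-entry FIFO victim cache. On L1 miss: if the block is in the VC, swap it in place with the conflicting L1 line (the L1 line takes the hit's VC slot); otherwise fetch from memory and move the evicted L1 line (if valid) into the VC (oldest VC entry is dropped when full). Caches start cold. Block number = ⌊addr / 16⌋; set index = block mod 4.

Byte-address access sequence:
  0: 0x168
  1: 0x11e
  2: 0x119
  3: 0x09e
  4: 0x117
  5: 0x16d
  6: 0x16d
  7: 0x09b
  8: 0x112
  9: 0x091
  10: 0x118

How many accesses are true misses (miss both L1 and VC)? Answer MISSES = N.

MISSES = 3

  [0] addr=0x168 blk=22 s=2: MISS | VC []
  [1] addr=0x11e blk=17 s=1: MISS | VC []
  [2] addr=0x119 blk=17 s=1: L1-HIT | VC []
  [3] addr=0x9e blk=9 s=1: MISS | VC [17]
  [4] addr=0x117 blk=17 s=1: VC-HIT | VC [9]
  [5] addr=0x16d blk=22 s=2: L1-HIT | VC [9]
  [6] addr=0x16d blk=22 s=2: L1-HIT | VC [9]
  [7] addr=0x9b blk=9 s=1: VC-HIT | VC [17]
  [8] addr=0x112 blk=17 s=1: VC-HIT | VC [9]
  [9] addr=0x91 blk=9 s=1: VC-HIT | VC [17]
  [10] addr=0x118 blk=17 s=1: VC-HIT | VC [9]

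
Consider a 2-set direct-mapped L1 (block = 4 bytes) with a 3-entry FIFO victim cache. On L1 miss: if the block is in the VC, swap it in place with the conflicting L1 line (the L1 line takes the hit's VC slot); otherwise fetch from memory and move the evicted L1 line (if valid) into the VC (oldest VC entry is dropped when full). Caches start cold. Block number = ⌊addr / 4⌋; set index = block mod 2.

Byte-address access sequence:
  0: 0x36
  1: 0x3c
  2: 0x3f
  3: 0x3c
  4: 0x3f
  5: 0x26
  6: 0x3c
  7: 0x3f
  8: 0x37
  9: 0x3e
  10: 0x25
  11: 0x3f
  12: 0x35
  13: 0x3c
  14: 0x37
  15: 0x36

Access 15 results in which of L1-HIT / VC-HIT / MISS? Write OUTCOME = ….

OUTCOME = L1-HIT

0: 0x36 (blk 13, set 1) → MISS  vc=[]
1: 0x3c (blk 15, set 1) → MISS  vc=[13]
2: 0x3f (blk 15, set 1) → L1-HIT  vc=[13]
3: 0x3c (blk 15, set 1) → L1-HIT  vc=[13]
4: 0x3f (blk 15, set 1) → L1-HIT  vc=[13]
5: 0x26 (blk 9, set 1) → MISS  vc=[13, 15]
6: 0x3c (blk 15, set 1) → VC-HIT  vc=[13, 9]
7: 0x3f (blk 15, set 1) → L1-HIT  vc=[13, 9]
8: 0x37 (blk 13, set 1) → VC-HIT  vc=[15, 9]
9: 0x3e (blk 15, set 1) → VC-HIT  vc=[13, 9]
10: 0x25 (blk 9, set 1) → VC-HIT  vc=[13, 15]
11: 0x3f (blk 15, set 1) → VC-HIT  vc=[13, 9]
12: 0x35 (blk 13, set 1) → VC-HIT  vc=[15, 9]
13: 0x3c (blk 15, set 1) → VC-HIT  vc=[13, 9]
14: 0x37 (blk 13, set 1) → VC-HIT  vc=[15, 9]
15: 0x36 (blk 13, set 1) → L1-HIT  vc=[15, 9]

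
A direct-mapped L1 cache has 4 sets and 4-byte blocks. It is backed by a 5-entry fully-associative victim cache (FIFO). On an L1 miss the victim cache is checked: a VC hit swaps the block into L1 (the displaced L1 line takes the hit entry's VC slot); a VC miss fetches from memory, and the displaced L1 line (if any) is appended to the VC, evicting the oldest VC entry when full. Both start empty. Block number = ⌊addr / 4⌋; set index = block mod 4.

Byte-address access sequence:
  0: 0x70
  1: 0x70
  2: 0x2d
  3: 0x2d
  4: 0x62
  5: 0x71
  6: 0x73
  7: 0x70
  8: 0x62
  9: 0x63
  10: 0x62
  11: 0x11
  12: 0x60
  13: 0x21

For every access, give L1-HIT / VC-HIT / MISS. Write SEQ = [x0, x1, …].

SEQ = [MISS, L1-HIT, MISS, L1-HIT, MISS, VC-HIT, L1-HIT, L1-HIT, VC-HIT, L1-HIT, L1-HIT, MISS, VC-HIT, MISS]

  [0] addr=0x70 blk=28 s=0: MISS | VC []
  [1] addr=0x70 blk=28 s=0: L1-HIT | VC []
  [2] addr=0x2d blk=11 s=3: MISS | VC []
  [3] addr=0x2d blk=11 s=3: L1-HIT | VC []
  [4] addr=0x62 blk=24 s=0: MISS | VC [28]
  [5] addr=0x71 blk=28 s=0: VC-HIT | VC [24]
  [6] addr=0x73 blk=28 s=0: L1-HIT | VC [24]
  [7] addr=0x70 blk=28 s=0: L1-HIT | VC [24]
  [8] addr=0x62 blk=24 s=0: VC-HIT | VC [28]
  [9] addr=0x63 blk=24 s=0: L1-HIT | VC [28]
  [10] addr=0x62 blk=24 s=0: L1-HIT | VC [28]
  [11] addr=0x11 blk=4 s=0: MISS | VC [28, 24]
  [12] addr=0x60 blk=24 s=0: VC-HIT | VC [28, 4]
  [13] addr=0x21 blk=8 s=0: MISS | VC [28, 4, 24]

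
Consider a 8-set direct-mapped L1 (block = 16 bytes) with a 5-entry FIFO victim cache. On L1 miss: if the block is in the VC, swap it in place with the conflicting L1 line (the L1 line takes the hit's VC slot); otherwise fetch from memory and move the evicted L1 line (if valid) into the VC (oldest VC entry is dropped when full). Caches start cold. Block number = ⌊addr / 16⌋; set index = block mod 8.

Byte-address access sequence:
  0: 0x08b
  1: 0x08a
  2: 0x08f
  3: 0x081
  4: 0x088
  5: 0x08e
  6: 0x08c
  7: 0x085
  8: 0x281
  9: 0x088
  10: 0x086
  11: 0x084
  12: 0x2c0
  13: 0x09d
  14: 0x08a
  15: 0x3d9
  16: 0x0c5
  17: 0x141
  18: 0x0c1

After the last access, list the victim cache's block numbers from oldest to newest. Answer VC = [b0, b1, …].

  [0] addr=0x8b blk=8 s=0: MISS | VC []
  [1] addr=0x8a blk=8 s=0: L1-HIT | VC []
  [2] addr=0x8f blk=8 s=0: L1-HIT | VC []
  [3] addr=0x81 blk=8 s=0: L1-HIT | VC []
  [4] addr=0x88 blk=8 s=0: L1-HIT | VC []
  [5] addr=0x8e blk=8 s=0: L1-HIT | VC []
  [6] addr=0x8c blk=8 s=0: L1-HIT | VC []
  [7] addr=0x85 blk=8 s=0: L1-HIT | VC []
  [8] addr=0x281 blk=40 s=0: MISS | VC [8]
  [9] addr=0x88 blk=8 s=0: VC-HIT | VC [40]
  [10] addr=0x86 blk=8 s=0: L1-HIT | VC [40]
  [11] addr=0x84 blk=8 s=0: L1-HIT | VC [40]
  [12] addr=0x2c0 blk=44 s=4: MISS | VC [40]
  [13] addr=0x9d blk=9 s=1: MISS | VC [40]
  [14] addr=0x8a blk=8 s=0: L1-HIT | VC [40]
  [15] addr=0x3d9 blk=61 s=5: MISS | VC [40]
  [16] addr=0xc5 blk=12 s=4: MISS | VC [40, 44]
  [17] addr=0x141 blk=20 s=4: MISS | VC [40, 44, 12]
  [18] addr=0xc1 blk=12 s=4: VC-HIT | VC [40, 44, 20]

VC = [40, 44, 20]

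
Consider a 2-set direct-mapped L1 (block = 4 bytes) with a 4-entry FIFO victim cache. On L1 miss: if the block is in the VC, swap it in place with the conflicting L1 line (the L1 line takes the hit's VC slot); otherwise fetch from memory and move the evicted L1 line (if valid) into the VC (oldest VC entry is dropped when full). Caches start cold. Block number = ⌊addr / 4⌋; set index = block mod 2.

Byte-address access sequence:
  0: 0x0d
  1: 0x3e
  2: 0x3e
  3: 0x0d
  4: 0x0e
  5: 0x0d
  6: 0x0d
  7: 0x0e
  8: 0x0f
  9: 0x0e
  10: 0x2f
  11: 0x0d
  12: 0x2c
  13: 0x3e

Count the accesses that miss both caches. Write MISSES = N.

#0 0xd→b3/s1 MISS; vc=[]
#1 0x3e→b15/s1 MISS; vc=[3]
#2 0x3e→b15/s1 L1-HIT; vc=[3]
#3 0xd→b3/s1 VC-HIT; vc=[15]
#4 0xe→b3/s1 L1-HIT; vc=[15]
#5 0xd→b3/s1 L1-HIT; vc=[15]
#6 0xd→b3/s1 L1-HIT; vc=[15]
#7 0xe→b3/s1 L1-HIT; vc=[15]
#8 0xf→b3/s1 L1-HIT; vc=[15]
#9 0xe→b3/s1 L1-HIT; vc=[15]
#10 0x2f→b11/s1 MISS; vc=[15,3]
#11 0xd→b3/s1 VC-HIT; vc=[15,11]
#12 0x2c→b11/s1 VC-HIT; vc=[15,3]
#13 0x3e→b15/s1 VC-HIT; vc=[11,3]

MISSES = 3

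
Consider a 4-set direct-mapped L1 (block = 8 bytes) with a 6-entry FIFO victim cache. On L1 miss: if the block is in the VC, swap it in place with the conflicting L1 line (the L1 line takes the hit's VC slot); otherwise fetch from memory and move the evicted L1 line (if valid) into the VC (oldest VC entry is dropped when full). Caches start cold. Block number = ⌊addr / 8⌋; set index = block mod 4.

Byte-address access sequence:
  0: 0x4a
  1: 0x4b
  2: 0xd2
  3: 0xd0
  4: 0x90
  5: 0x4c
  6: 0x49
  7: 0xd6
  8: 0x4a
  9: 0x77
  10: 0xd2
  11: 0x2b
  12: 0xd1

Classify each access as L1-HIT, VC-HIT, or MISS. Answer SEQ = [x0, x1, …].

0: 0x4a (blk 9, set 1) → MISS  vc=[]
1: 0x4b (blk 9, set 1) → L1-HIT  vc=[]
2: 0xd2 (blk 26, set 2) → MISS  vc=[]
3: 0xd0 (blk 26, set 2) → L1-HIT  vc=[]
4: 0x90 (blk 18, set 2) → MISS  vc=[26]
5: 0x4c (blk 9, set 1) → L1-HIT  vc=[26]
6: 0x49 (blk 9, set 1) → L1-HIT  vc=[26]
7: 0xd6 (blk 26, set 2) → VC-HIT  vc=[18]
8: 0x4a (blk 9, set 1) → L1-HIT  vc=[18]
9: 0x77 (blk 14, set 2) → MISS  vc=[18, 26]
10: 0xd2 (blk 26, set 2) → VC-HIT  vc=[18, 14]
11: 0x2b (blk 5, set 1) → MISS  vc=[18, 14, 9]
12: 0xd1 (blk 26, set 2) → L1-HIT  vc=[18, 14, 9]

SEQ = [MISS, L1-HIT, MISS, L1-HIT, MISS, L1-HIT, L1-HIT, VC-HIT, L1-HIT, MISS, VC-HIT, MISS, L1-HIT]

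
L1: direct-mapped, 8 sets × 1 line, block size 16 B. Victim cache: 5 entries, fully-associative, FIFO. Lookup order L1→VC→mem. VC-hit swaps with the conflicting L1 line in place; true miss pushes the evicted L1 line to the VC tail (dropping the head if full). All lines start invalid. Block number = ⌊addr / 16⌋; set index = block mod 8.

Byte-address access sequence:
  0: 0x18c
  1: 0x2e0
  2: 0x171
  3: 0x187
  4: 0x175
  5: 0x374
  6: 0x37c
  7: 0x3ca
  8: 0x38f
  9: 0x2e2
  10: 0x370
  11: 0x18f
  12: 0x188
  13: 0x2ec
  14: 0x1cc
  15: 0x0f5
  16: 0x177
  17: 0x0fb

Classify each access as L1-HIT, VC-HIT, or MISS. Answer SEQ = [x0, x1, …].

SEQ = [MISS, MISS, MISS, L1-HIT, L1-HIT, MISS, L1-HIT, MISS, MISS, L1-HIT, L1-HIT, VC-HIT, L1-HIT, L1-HIT, MISS, MISS, VC-HIT, VC-HIT]

0: 0x18c (blk 24, set 0) → MISS  vc=[]
1: 0x2e0 (blk 46, set 6) → MISS  vc=[]
2: 0x171 (blk 23, set 7) → MISS  vc=[]
3: 0x187 (blk 24, set 0) → L1-HIT  vc=[]
4: 0x175 (blk 23, set 7) → L1-HIT  vc=[]
5: 0x374 (blk 55, set 7) → MISS  vc=[23]
6: 0x37c (blk 55, set 7) → L1-HIT  vc=[23]
7: 0x3ca (blk 60, set 4) → MISS  vc=[23]
8: 0x38f (blk 56, set 0) → MISS  vc=[23, 24]
9: 0x2e2 (blk 46, set 6) → L1-HIT  vc=[23, 24]
10: 0x370 (blk 55, set 7) → L1-HIT  vc=[23, 24]
11: 0x18f (blk 24, set 0) → VC-HIT  vc=[23, 56]
12: 0x188 (blk 24, set 0) → L1-HIT  vc=[23, 56]
13: 0x2ec (blk 46, set 6) → L1-HIT  vc=[23, 56]
14: 0x1cc (blk 28, set 4) → MISS  vc=[23, 56, 60]
15: 0xf5 (blk 15, set 7) → MISS  vc=[23, 56, 60, 55]
16: 0x177 (blk 23, set 7) → VC-HIT  vc=[15, 56, 60, 55]
17: 0xfb (blk 15, set 7) → VC-HIT  vc=[23, 56, 60, 55]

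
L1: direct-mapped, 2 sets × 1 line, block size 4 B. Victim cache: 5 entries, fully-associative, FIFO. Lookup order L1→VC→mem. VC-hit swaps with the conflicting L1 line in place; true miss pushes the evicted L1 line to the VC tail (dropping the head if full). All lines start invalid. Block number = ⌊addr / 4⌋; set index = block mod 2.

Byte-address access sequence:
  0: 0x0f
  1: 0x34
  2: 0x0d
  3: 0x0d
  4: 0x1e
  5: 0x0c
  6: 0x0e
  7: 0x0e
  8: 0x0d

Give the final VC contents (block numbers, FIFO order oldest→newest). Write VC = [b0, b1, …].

VC = [13, 7]

#0 0xf→b3/s1 MISS; vc=[]
#1 0x34→b13/s1 MISS; vc=[3]
#2 0xd→b3/s1 VC-HIT; vc=[13]
#3 0xd→b3/s1 L1-HIT; vc=[13]
#4 0x1e→b7/s1 MISS; vc=[13,3]
#5 0xc→b3/s1 VC-HIT; vc=[13,7]
#6 0xe→b3/s1 L1-HIT; vc=[13,7]
#7 0xe→b3/s1 L1-HIT; vc=[13,7]
#8 0xd→b3/s1 L1-HIT; vc=[13,7]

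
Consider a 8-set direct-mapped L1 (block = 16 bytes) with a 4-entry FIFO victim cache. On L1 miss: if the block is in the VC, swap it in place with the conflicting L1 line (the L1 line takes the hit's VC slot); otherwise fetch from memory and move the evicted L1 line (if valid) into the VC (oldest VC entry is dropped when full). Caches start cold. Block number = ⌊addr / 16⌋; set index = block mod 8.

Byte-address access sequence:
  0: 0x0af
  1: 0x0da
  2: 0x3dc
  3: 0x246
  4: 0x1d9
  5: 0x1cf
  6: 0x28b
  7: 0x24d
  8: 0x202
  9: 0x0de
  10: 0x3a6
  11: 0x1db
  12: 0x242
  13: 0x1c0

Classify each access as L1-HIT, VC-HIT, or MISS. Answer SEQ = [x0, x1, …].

SEQ = [MISS, MISS, MISS, MISS, MISS, MISS, MISS, VC-HIT, MISS, VC-HIT, MISS, MISS, L1-HIT, VC-HIT]

0: 0xaf (blk 10, set 2) → MISS  vc=[]
1: 0xda (blk 13, set 5) → MISS  vc=[]
2: 0x3dc (blk 61, set 5) → MISS  vc=[13]
3: 0x246 (blk 36, set 4) → MISS  vc=[13]
4: 0x1d9 (blk 29, set 5) → MISS  vc=[13, 61]
5: 0x1cf (blk 28, set 4) → MISS  vc=[13, 61, 36]
6: 0x28b (blk 40, set 0) → MISS  vc=[13, 61, 36]
7: 0x24d (blk 36, set 4) → VC-HIT  vc=[13, 61, 28]
8: 0x202 (blk 32, set 0) → MISS  vc=[13, 61, 28, 40]
9: 0xde (blk 13, set 5) → VC-HIT  vc=[29, 61, 28, 40]
10: 0x3a6 (blk 58, set 2) → MISS  vc=[61, 28, 40, 10]
11: 0x1db (blk 29, set 5) → MISS  vc=[28, 40, 10, 13]
12: 0x242 (blk 36, set 4) → L1-HIT  vc=[28, 40, 10, 13]
13: 0x1c0 (blk 28, set 4) → VC-HIT  vc=[36, 40, 10, 13]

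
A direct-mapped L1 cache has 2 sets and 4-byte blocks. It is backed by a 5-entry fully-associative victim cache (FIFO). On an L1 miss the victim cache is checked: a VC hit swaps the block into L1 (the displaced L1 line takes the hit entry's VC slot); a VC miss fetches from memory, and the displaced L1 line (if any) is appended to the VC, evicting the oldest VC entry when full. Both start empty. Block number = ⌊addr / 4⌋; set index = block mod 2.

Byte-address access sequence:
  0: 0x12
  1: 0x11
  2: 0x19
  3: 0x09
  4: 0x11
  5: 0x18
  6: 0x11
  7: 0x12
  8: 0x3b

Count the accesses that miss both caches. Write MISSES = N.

MISSES = 4

  [0] addr=0x12 blk=4 s=0: MISS | VC []
  [1] addr=0x11 blk=4 s=0: L1-HIT | VC []
  [2] addr=0x19 blk=6 s=0: MISS | VC [4]
  [3] addr=0x9 blk=2 s=0: MISS | VC [4, 6]
  [4] addr=0x11 blk=4 s=0: VC-HIT | VC [2, 6]
  [5] addr=0x18 blk=6 s=0: VC-HIT | VC [2, 4]
  [6] addr=0x11 blk=4 s=0: VC-HIT | VC [2, 6]
  [7] addr=0x12 blk=4 s=0: L1-HIT | VC [2, 6]
  [8] addr=0x3b blk=14 s=0: MISS | VC [2, 6, 4]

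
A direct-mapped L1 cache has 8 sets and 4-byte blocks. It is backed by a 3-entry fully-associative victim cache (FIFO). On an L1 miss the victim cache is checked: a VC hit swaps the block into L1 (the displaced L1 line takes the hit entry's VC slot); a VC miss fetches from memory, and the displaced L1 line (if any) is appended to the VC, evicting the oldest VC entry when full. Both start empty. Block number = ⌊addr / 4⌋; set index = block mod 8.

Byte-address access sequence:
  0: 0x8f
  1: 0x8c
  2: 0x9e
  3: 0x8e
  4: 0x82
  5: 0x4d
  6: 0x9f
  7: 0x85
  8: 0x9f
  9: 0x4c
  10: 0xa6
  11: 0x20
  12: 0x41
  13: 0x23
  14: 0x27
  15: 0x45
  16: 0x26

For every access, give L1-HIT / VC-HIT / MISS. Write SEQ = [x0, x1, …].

  [0] addr=0x8f blk=35 s=3: MISS | VC []
  [1] addr=0x8c blk=35 s=3: L1-HIT | VC []
  [2] addr=0x9e blk=39 s=7: MISS | VC []
  [3] addr=0x8e blk=35 s=3: L1-HIT | VC []
  [4] addr=0x82 blk=32 s=0: MISS | VC []
  [5] addr=0x4d blk=19 s=3: MISS | VC [35]
  [6] addr=0x9f blk=39 s=7: L1-HIT | VC [35]
  [7] addr=0x85 blk=33 s=1: MISS | VC [35]
  [8] addr=0x9f blk=39 s=7: L1-HIT | VC [35]
  [9] addr=0x4c blk=19 s=3: L1-HIT | VC [35]
  [10] addr=0xa6 blk=41 s=1: MISS | VC [35, 33]
  [11] addr=0x20 blk=8 s=0: MISS | VC [35, 33, 32]
  [12] addr=0x41 blk=16 s=0: MISS | VC [33, 32, 8]
  [13] addr=0x23 blk=8 s=0: VC-HIT | VC [33, 32, 16]
  [14] addr=0x27 blk=9 s=1: MISS | VC [32, 16, 41]
  [15] addr=0x45 blk=17 s=1: MISS | VC [16, 41, 9]
  [16] addr=0x26 blk=9 s=1: VC-HIT | VC [16, 41, 17]

SEQ = [MISS, L1-HIT, MISS, L1-HIT, MISS, MISS, L1-HIT, MISS, L1-HIT, L1-HIT, MISS, MISS, MISS, VC-HIT, MISS, MISS, VC-HIT]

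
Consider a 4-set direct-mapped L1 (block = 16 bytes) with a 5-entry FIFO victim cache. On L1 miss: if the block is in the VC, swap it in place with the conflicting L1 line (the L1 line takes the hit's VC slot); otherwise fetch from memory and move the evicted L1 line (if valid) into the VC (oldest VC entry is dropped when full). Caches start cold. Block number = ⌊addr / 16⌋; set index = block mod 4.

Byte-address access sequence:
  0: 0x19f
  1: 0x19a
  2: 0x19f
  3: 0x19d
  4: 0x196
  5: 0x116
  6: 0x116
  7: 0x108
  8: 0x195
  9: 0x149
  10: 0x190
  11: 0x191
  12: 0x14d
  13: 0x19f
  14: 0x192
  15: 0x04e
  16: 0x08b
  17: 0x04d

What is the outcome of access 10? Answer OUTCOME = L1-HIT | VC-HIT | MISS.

0: 0x19f (blk 25, set 1) → MISS  vc=[]
1: 0x19a (blk 25, set 1) → L1-HIT  vc=[]
2: 0x19f (blk 25, set 1) → L1-HIT  vc=[]
3: 0x19d (blk 25, set 1) → L1-HIT  vc=[]
4: 0x196 (blk 25, set 1) → L1-HIT  vc=[]
5: 0x116 (blk 17, set 1) → MISS  vc=[25]
6: 0x116 (blk 17, set 1) → L1-HIT  vc=[25]
7: 0x108 (blk 16, set 0) → MISS  vc=[25]
8: 0x195 (blk 25, set 1) → VC-HIT  vc=[17]
9: 0x149 (blk 20, set 0) → MISS  vc=[17, 16]
10: 0x190 (blk 25, set 1) → L1-HIT  vc=[17, 16]
11: 0x191 (blk 25, set 1) → L1-HIT  vc=[17, 16]
12: 0x14d (blk 20, set 0) → L1-HIT  vc=[17, 16]
13: 0x19f (blk 25, set 1) → L1-HIT  vc=[17, 16]
14: 0x192 (blk 25, set 1) → L1-HIT  vc=[17, 16]
15: 0x4e (blk 4, set 0) → MISS  vc=[17, 16, 20]
16: 0x8b (blk 8, set 0) → MISS  vc=[17, 16, 20, 4]
17: 0x4d (blk 4, set 0) → VC-HIT  vc=[17, 16, 20, 8]

OUTCOME = L1-HIT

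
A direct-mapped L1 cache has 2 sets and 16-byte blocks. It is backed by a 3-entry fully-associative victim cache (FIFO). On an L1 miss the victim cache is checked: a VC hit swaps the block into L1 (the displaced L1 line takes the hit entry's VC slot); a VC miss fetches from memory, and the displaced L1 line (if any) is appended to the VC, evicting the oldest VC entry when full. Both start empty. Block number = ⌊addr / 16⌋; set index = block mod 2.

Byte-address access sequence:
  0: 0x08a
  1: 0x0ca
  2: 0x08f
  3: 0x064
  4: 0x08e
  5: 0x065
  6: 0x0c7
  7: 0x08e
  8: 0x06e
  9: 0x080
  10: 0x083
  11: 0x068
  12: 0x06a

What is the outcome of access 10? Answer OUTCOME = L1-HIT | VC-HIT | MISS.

OUTCOME = L1-HIT

#0 0x8a→b8/s0 MISS; vc=[]
#1 0xca→b12/s0 MISS; vc=[8]
#2 0x8f→b8/s0 VC-HIT; vc=[12]
#3 0x64→b6/s0 MISS; vc=[12,8]
#4 0x8e→b8/s0 VC-HIT; vc=[12,6]
#5 0x65→b6/s0 VC-HIT; vc=[12,8]
#6 0xc7→b12/s0 VC-HIT; vc=[6,8]
#7 0x8e→b8/s0 VC-HIT; vc=[6,12]
#8 0x6e→b6/s0 VC-HIT; vc=[8,12]
#9 0x80→b8/s0 VC-HIT; vc=[6,12]
#10 0x83→b8/s0 L1-HIT; vc=[6,12]
#11 0x68→b6/s0 VC-HIT; vc=[8,12]
#12 0x6a→b6/s0 L1-HIT; vc=[8,12]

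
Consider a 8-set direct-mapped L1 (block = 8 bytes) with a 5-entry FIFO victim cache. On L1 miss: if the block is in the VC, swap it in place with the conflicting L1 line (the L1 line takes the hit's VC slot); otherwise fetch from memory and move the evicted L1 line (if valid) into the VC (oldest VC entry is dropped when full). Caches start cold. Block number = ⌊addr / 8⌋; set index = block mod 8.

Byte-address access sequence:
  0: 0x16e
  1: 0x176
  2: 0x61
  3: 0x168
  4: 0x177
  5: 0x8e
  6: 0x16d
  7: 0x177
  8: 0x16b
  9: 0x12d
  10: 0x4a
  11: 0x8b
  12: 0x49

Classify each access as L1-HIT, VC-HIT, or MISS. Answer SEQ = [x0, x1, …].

#0 0x16e→b45/s5 MISS; vc=[]
#1 0x176→b46/s6 MISS; vc=[]
#2 0x61→b12/s4 MISS; vc=[]
#3 0x168→b45/s5 L1-HIT; vc=[]
#4 0x177→b46/s6 L1-HIT; vc=[]
#5 0x8e→b17/s1 MISS; vc=[]
#6 0x16d→b45/s5 L1-HIT; vc=[]
#7 0x177→b46/s6 L1-HIT; vc=[]
#8 0x16b→b45/s5 L1-HIT; vc=[]
#9 0x12d→b37/s5 MISS; vc=[45]
#10 0x4a→b9/s1 MISS; vc=[45,17]
#11 0x8b→b17/s1 VC-HIT; vc=[45,9]
#12 0x49→b9/s1 VC-HIT; vc=[45,17]

SEQ = [MISS, MISS, MISS, L1-HIT, L1-HIT, MISS, L1-HIT, L1-HIT, L1-HIT, MISS, MISS, VC-HIT, VC-HIT]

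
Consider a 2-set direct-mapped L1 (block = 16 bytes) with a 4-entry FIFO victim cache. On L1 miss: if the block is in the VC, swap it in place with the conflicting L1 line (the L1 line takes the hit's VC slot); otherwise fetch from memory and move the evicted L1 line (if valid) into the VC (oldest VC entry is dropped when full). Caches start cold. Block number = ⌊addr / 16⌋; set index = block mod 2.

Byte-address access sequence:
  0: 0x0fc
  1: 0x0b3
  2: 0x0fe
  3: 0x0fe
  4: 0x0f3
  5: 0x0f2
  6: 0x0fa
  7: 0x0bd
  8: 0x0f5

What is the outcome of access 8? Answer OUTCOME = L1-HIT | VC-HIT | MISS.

  [0] addr=0xfc blk=15 s=1: MISS | VC []
  [1] addr=0xb3 blk=11 s=1: MISS | VC [15]
  [2] addr=0xfe blk=15 s=1: VC-HIT | VC [11]
  [3] addr=0xfe blk=15 s=1: L1-HIT | VC [11]
  [4] addr=0xf3 blk=15 s=1: L1-HIT | VC [11]
  [5] addr=0xf2 blk=15 s=1: L1-HIT | VC [11]
  [6] addr=0xfa blk=15 s=1: L1-HIT | VC [11]
  [7] addr=0xbd blk=11 s=1: VC-HIT | VC [15]
  [8] addr=0xf5 blk=15 s=1: VC-HIT | VC [11]

OUTCOME = VC-HIT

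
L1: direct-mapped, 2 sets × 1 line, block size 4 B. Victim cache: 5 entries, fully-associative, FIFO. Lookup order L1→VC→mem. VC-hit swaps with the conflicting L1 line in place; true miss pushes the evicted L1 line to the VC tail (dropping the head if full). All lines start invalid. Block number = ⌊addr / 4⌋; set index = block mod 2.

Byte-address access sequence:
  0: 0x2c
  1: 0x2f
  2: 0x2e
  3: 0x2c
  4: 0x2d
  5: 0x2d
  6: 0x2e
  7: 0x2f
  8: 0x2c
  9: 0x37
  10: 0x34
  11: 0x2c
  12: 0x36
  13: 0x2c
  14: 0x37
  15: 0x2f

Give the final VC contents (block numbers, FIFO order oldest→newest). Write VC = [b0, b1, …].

  [0] addr=0x2c blk=11 s=1: MISS | VC []
  [1] addr=0x2f blk=11 s=1: L1-HIT | VC []
  [2] addr=0x2e blk=11 s=1: L1-HIT | VC []
  [3] addr=0x2c blk=11 s=1: L1-HIT | VC []
  [4] addr=0x2d blk=11 s=1: L1-HIT | VC []
  [5] addr=0x2d blk=11 s=1: L1-HIT | VC []
  [6] addr=0x2e blk=11 s=1: L1-HIT | VC []
  [7] addr=0x2f blk=11 s=1: L1-HIT | VC []
  [8] addr=0x2c blk=11 s=1: L1-HIT | VC []
  [9] addr=0x37 blk=13 s=1: MISS | VC [11]
  [10] addr=0x34 blk=13 s=1: L1-HIT | VC [11]
  [11] addr=0x2c blk=11 s=1: VC-HIT | VC [13]
  [12] addr=0x36 blk=13 s=1: VC-HIT | VC [11]
  [13] addr=0x2c blk=11 s=1: VC-HIT | VC [13]
  [14] addr=0x37 blk=13 s=1: VC-HIT | VC [11]
  [15] addr=0x2f blk=11 s=1: VC-HIT | VC [13]

VC = [13]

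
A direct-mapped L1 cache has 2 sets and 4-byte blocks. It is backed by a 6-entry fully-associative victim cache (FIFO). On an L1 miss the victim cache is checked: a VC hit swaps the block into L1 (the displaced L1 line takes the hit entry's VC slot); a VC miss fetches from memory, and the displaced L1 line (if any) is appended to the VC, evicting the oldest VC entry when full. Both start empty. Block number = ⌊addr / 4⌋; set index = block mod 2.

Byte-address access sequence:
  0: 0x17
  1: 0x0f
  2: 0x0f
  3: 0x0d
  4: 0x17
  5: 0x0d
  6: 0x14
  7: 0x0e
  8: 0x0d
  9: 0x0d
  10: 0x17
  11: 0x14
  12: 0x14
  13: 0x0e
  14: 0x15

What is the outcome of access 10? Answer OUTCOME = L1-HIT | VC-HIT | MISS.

OUTCOME = VC-HIT

  [0] addr=0x17 blk=5 s=1: MISS | VC []
  [1] addr=0xf blk=3 s=1: MISS | VC [5]
  [2] addr=0xf blk=3 s=1: L1-HIT | VC [5]
  [3] addr=0xd blk=3 s=1: L1-HIT | VC [5]
  [4] addr=0x17 blk=5 s=1: VC-HIT | VC [3]
  [5] addr=0xd blk=3 s=1: VC-HIT | VC [5]
  [6] addr=0x14 blk=5 s=1: VC-HIT | VC [3]
  [7] addr=0xe blk=3 s=1: VC-HIT | VC [5]
  [8] addr=0xd blk=3 s=1: L1-HIT | VC [5]
  [9] addr=0xd blk=3 s=1: L1-HIT | VC [5]
  [10] addr=0x17 blk=5 s=1: VC-HIT | VC [3]
  [11] addr=0x14 blk=5 s=1: L1-HIT | VC [3]
  [12] addr=0x14 blk=5 s=1: L1-HIT | VC [3]
  [13] addr=0xe blk=3 s=1: VC-HIT | VC [5]
  [14] addr=0x15 blk=5 s=1: VC-HIT | VC [3]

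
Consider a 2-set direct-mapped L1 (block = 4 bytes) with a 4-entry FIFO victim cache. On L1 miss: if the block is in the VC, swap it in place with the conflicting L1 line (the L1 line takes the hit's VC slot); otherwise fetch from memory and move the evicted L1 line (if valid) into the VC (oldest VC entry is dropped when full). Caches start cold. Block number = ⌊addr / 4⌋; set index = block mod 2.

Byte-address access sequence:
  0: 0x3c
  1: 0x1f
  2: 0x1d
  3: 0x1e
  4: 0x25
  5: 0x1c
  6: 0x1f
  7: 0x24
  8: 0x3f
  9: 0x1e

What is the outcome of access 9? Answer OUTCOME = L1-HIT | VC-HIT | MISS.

#0 0x3c→b15/s1 MISS; vc=[]
#1 0x1f→b7/s1 MISS; vc=[15]
#2 0x1d→b7/s1 L1-HIT; vc=[15]
#3 0x1e→b7/s1 L1-HIT; vc=[15]
#4 0x25→b9/s1 MISS; vc=[15,7]
#5 0x1c→b7/s1 VC-HIT; vc=[15,9]
#6 0x1f→b7/s1 L1-HIT; vc=[15,9]
#7 0x24→b9/s1 VC-HIT; vc=[15,7]
#8 0x3f→b15/s1 VC-HIT; vc=[9,7]
#9 0x1e→b7/s1 VC-HIT; vc=[9,15]

OUTCOME = VC-HIT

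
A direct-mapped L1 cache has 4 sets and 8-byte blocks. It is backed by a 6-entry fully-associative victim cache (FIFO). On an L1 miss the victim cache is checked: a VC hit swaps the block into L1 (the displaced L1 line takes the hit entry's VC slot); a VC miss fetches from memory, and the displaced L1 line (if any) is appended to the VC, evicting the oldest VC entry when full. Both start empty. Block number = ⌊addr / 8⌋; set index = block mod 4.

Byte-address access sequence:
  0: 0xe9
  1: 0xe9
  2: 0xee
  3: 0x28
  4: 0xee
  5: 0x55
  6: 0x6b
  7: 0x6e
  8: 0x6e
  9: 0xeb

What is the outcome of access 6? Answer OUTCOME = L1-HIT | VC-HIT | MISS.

  [0] addr=0xe9 blk=29 s=1: MISS | VC []
  [1] addr=0xe9 blk=29 s=1: L1-HIT | VC []
  [2] addr=0xee blk=29 s=1: L1-HIT | VC []
  [3] addr=0x28 blk=5 s=1: MISS | VC [29]
  [4] addr=0xee blk=29 s=1: VC-HIT | VC [5]
  [5] addr=0x55 blk=10 s=2: MISS | VC [5]
  [6] addr=0x6b blk=13 s=1: MISS | VC [5, 29]
  [7] addr=0x6e blk=13 s=1: L1-HIT | VC [5, 29]
  [8] addr=0x6e blk=13 s=1: L1-HIT | VC [5, 29]
  [9] addr=0xeb blk=29 s=1: VC-HIT | VC [5, 13]

OUTCOME = MISS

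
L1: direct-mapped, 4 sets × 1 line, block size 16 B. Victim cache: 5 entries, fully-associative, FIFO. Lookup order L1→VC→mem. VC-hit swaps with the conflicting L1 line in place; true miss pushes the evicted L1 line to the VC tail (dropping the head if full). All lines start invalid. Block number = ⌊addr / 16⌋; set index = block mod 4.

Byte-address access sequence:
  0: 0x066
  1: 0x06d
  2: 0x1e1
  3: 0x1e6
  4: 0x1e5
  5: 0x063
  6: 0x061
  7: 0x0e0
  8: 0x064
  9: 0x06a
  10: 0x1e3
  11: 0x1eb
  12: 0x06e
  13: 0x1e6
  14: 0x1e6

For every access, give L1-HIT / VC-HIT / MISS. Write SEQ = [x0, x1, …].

SEQ = [MISS, L1-HIT, MISS, L1-HIT, L1-HIT, VC-HIT, L1-HIT, MISS, VC-HIT, L1-HIT, VC-HIT, L1-HIT, VC-HIT, VC-HIT, L1-HIT]

#0 0x66→b6/s2 MISS; vc=[]
#1 0x6d→b6/s2 L1-HIT; vc=[]
#2 0x1e1→b30/s2 MISS; vc=[6]
#3 0x1e6→b30/s2 L1-HIT; vc=[6]
#4 0x1e5→b30/s2 L1-HIT; vc=[6]
#5 0x63→b6/s2 VC-HIT; vc=[30]
#6 0x61→b6/s2 L1-HIT; vc=[30]
#7 0xe0→b14/s2 MISS; vc=[30,6]
#8 0x64→b6/s2 VC-HIT; vc=[30,14]
#9 0x6a→b6/s2 L1-HIT; vc=[30,14]
#10 0x1e3→b30/s2 VC-HIT; vc=[6,14]
#11 0x1eb→b30/s2 L1-HIT; vc=[6,14]
#12 0x6e→b6/s2 VC-HIT; vc=[30,14]
#13 0x1e6→b30/s2 VC-HIT; vc=[6,14]
#14 0x1e6→b30/s2 L1-HIT; vc=[6,14]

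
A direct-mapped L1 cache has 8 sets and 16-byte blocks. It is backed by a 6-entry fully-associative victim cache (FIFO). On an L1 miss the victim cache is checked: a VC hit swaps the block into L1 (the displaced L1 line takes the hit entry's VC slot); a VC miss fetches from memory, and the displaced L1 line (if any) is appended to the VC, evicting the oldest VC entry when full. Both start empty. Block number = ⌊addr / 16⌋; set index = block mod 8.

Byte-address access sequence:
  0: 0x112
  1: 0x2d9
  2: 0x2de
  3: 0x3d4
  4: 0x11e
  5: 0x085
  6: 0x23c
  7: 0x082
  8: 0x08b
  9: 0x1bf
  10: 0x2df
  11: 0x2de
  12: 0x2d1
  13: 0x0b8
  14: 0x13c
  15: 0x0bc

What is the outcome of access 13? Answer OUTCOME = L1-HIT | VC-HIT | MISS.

0: 0x112 (blk 17, set 1) → MISS  vc=[]
1: 0x2d9 (blk 45, set 5) → MISS  vc=[]
2: 0x2de (blk 45, set 5) → L1-HIT  vc=[]
3: 0x3d4 (blk 61, set 5) → MISS  vc=[45]
4: 0x11e (blk 17, set 1) → L1-HIT  vc=[45]
5: 0x85 (blk 8, set 0) → MISS  vc=[45]
6: 0x23c (blk 35, set 3) → MISS  vc=[45]
7: 0x82 (blk 8, set 0) → L1-HIT  vc=[45]
8: 0x8b (blk 8, set 0) → L1-HIT  vc=[45]
9: 0x1bf (blk 27, set 3) → MISS  vc=[45, 35]
10: 0x2df (blk 45, set 5) → VC-HIT  vc=[61, 35]
11: 0x2de (blk 45, set 5) → L1-HIT  vc=[61, 35]
12: 0x2d1 (blk 45, set 5) → L1-HIT  vc=[61, 35]
13: 0xb8 (blk 11, set 3) → MISS  vc=[61, 35, 27]
14: 0x13c (blk 19, set 3) → MISS  vc=[61, 35, 27, 11]
15: 0xbc (blk 11, set 3) → VC-HIT  vc=[61, 35, 27, 19]

OUTCOME = MISS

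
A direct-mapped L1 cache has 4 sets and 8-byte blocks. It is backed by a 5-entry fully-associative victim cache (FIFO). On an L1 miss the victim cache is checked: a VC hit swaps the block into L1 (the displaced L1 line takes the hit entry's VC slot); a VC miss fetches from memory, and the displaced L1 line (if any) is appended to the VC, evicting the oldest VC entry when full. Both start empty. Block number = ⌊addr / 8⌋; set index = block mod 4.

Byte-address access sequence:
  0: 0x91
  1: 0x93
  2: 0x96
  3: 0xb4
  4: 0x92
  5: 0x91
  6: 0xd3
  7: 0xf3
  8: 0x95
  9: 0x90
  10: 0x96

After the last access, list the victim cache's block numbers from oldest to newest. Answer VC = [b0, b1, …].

0: 0x91 (blk 18, set 2) → MISS  vc=[]
1: 0x93 (blk 18, set 2) → L1-HIT  vc=[]
2: 0x96 (blk 18, set 2) → L1-HIT  vc=[]
3: 0xb4 (blk 22, set 2) → MISS  vc=[18]
4: 0x92 (blk 18, set 2) → VC-HIT  vc=[22]
5: 0x91 (blk 18, set 2) → L1-HIT  vc=[22]
6: 0xd3 (blk 26, set 2) → MISS  vc=[22, 18]
7: 0xf3 (blk 30, set 2) → MISS  vc=[22, 18, 26]
8: 0x95 (blk 18, set 2) → VC-HIT  vc=[22, 30, 26]
9: 0x90 (blk 18, set 2) → L1-HIT  vc=[22, 30, 26]
10: 0x96 (blk 18, set 2) → L1-HIT  vc=[22, 30, 26]

VC = [22, 30, 26]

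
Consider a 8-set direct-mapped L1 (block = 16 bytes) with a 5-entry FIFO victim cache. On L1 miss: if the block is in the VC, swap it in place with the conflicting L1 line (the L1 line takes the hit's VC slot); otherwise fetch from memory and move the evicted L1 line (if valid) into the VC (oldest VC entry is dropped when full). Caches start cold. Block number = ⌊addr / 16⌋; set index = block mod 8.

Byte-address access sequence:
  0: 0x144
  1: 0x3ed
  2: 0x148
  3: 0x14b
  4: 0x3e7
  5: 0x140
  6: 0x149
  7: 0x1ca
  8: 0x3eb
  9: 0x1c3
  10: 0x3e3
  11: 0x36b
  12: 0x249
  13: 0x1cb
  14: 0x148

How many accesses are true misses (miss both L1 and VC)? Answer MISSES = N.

MISSES = 5

  [0] addr=0x144 blk=20 s=4: MISS | VC []
  [1] addr=0x3ed blk=62 s=6: MISS | VC []
  [2] addr=0x148 blk=20 s=4: L1-HIT | VC []
  [3] addr=0x14b blk=20 s=4: L1-HIT | VC []
  [4] addr=0x3e7 blk=62 s=6: L1-HIT | VC []
  [5] addr=0x140 blk=20 s=4: L1-HIT | VC []
  [6] addr=0x149 blk=20 s=4: L1-HIT | VC []
  [7] addr=0x1ca blk=28 s=4: MISS | VC [20]
  [8] addr=0x3eb blk=62 s=6: L1-HIT | VC [20]
  [9] addr=0x1c3 blk=28 s=4: L1-HIT | VC [20]
  [10] addr=0x3e3 blk=62 s=6: L1-HIT | VC [20]
  [11] addr=0x36b blk=54 s=6: MISS | VC [20, 62]
  [12] addr=0x249 blk=36 s=4: MISS | VC [20, 62, 28]
  [13] addr=0x1cb blk=28 s=4: VC-HIT | VC [20, 62, 36]
  [14] addr=0x148 blk=20 s=4: VC-HIT | VC [28, 62, 36]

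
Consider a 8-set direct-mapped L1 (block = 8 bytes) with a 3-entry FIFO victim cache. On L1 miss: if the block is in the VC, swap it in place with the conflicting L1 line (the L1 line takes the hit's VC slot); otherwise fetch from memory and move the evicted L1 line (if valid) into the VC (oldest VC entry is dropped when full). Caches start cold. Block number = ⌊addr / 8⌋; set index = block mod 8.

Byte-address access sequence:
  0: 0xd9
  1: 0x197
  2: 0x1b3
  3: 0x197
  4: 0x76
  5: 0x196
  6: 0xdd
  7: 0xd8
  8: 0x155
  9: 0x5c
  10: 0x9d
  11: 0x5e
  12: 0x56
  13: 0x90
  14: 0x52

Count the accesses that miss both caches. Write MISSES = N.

  [0] addr=0xd9 blk=27 s=3: MISS | VC []
  [1] addr=0x197 blk=50 s=2: MISS | VC []
  [2] addr=0x1b3 blk=54 s=6: MISS | VC []
  [3] addr=0x197 blk=50 s=2: L1-HIT | VC []
  [4] addr=0x76 blk=14 s=6: MISS | VC [54]
  [5] addr=0x196 blk=50 s=2: L1-HIT | VC [54]
  [6] addr=0xdd blk=27 s=3: L1-HIT | VC [54]
  [7] addr=0xd8 blk=27 s=3: L1-HIT | VC [54]
  [8] addr=0x155 blk=42 s=2: MISS | VC [54, 50]
  [9] addr=0x5c blk=11 s=3: MISS | VC [54, 50, 27]
  [10] addr=0x9d blk=19 s=3: MISS | VC [50, 27, 11]
  [11] addr=0x5e blk=11 s=3: VC-HIT | VC [50, 27, 19]
  [12] addr=0x56 blk=10 s=2: MISS | VC [27, 19, 42]
  [13] addr=0x90 blk=18 s=2: MISS | VC [19, 42, 10]
  [14] addr=0x52 blk=10 s=2: VC-HIT | VC [19, 42, 18]

MISSES = 9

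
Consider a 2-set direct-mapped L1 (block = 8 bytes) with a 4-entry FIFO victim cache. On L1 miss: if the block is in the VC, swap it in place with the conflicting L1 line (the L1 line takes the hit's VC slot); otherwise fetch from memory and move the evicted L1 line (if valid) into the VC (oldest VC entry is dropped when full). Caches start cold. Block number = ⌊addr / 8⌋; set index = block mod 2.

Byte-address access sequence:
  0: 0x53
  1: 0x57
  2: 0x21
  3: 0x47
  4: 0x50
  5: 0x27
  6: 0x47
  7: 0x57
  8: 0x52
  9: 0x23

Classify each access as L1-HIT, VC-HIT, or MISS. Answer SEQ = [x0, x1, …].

0: 0x53 (blk 10, set 0) → MISS  vc=[]
1: 0x57 (blk 10, set 0) → L1-HIT  vc=[]
2: 0x21 (blk 4, set 0) → MISS  vc=[10]
3: 0x47 (blk 8, set 0) → MISS  vc=[10, 4]
4: 0x50 (blk 10, set 0) → VC-HIT  vc=[8, 4]
5: 0x27 (blk 4, set 0) → VC-HIT  vc=[8, 10]
6: 0x47 (blk 8, set 0) → VC-HIT  vc=[4, 10]
7: 0x57 (blk 10, set 0) → VC-HIT  vc=[4, 8]
8: 0x52 (blk 10, set 0) → L1-HIT  vc=[4, 8]
9: 0x23 (blk 4, set 0) → VC-HIT  vc=[10, 8]

SEQ = [MISS, L1-HIT, MISS, MISS, VC-HIT, VC-HIT, VC-HIT, VC-HIT, L1-HIT, VC-HIT]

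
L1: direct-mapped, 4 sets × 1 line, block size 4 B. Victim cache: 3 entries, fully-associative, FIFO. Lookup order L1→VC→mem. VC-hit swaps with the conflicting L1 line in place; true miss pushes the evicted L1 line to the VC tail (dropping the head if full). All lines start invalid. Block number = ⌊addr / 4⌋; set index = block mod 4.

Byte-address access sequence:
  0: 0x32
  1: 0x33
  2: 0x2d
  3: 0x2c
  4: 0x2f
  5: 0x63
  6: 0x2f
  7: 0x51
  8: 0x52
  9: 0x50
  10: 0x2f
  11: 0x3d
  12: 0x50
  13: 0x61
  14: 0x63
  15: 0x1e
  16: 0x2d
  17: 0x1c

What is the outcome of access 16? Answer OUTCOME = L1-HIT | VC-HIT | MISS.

OUTCOME = VC-HIT

  [0] addr=0x32 blk=12 s=0: MISS | VC []
  [1] addr=0x33 blk=12 s=0: L1-HIT | VC []
  [2] addr=0x2d blk=11 s=3: MISS | VC []
  [3] addr=0x2c blk=11 s=3: L1-HIT | VC []
  [4] addr=0x2f blk=11 s=3: L1-HIT | VC []
  [5] addr=0x63 blk=24 s=0: MISS | VC [12]
  [6] addr=0x2f blk=11 s=3: L1-HIT | VC [12]
  [7] addr=0x51 blk=20 s=0: MISS | VC [12, 24]
  [8] addr=0x52 blk=20 s=0: L1-HIT | VC [12, 24]
  [9] addr=0x50 blk=20 s=0: L1-HIT | VC [12, 24]
  [10] addr=0x2f blk=11 s=3: L1-HIT | VC [12, 24]
  [11] addr=0x3d blk=15 s=3: MISS | VC [12, 24, 11]
  [12] addr=0x50 blk=20 s=0: L1-HIT | VC [12, 24, 11]
  [13] addr=0x61 blk=24 s=0: VC-HIT | VC [12, 20, 11]
  [14] addr=0x63 blk=24 s=0: L1-HIT | VC [12, 20, 11]
  [15] addr=0x1e blk=7 s=3: MISS | VC [20, 11, 15]
  [16] addr=0x2d blk=11 s=3: VC-HIT | VC [20, 7, 15]
  [17] addr=0x1c blk=7 s=3: VC-HIT | VC [20, 11, 15]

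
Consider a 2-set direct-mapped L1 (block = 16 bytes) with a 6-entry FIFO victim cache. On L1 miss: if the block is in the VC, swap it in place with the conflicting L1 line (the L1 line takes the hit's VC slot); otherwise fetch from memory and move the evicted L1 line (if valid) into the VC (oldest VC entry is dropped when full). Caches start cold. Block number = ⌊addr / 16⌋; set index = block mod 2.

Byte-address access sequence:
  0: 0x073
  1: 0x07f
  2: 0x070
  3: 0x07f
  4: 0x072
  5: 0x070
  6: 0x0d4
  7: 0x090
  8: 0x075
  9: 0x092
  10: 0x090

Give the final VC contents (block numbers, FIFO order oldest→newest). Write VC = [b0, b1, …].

0: 0x73 (blk 7, set 1) → MISS  vc=[]
1: 0x7f (blk 7, set 1) → L1-HIT  vc=[]
2: 0x70 (blk 7, set 1) → L1-HIT  vc=[]
3: 0x7f (blk 7, set 1) → L1-HIT  vc=[]
4: 0x72 (blk 7, set 1) → L1-HIT  vc=[]
5: 0x70 (blk 7, set 1) → L1-HIT  vc=[]
6: 0xd4 (blk 13, set 1) → MISS  vc=[7]
7: 0x90 (blk 9, set 1) → MISS  vc=[7, 13]
8: 0x75 (blk 7, set 1) → VC-HIT  vc=[9, 13]
9: 0x92 (blk 9, set 1) → VC-HIT  vc=[7, 13]
10: 0x90 (blk 9, set 1) → L1-HIT  vc=[7, 13]

VC = [7, 13]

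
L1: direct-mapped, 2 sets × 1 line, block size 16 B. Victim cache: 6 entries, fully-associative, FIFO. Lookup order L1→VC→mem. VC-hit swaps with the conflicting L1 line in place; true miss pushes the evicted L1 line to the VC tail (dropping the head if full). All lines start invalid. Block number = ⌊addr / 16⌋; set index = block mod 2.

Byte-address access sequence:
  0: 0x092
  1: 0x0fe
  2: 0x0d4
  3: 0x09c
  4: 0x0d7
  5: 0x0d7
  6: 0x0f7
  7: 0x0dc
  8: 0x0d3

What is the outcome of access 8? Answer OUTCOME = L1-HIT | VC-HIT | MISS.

  [0] addr=0x92 blk=9 s=1: MISS | VC []
  [1] addr=0xfe blk=15 s=1: MISS | VC [9]
  [2] addr=0xd4 blk=13 s=1: MISS | VC [9, 15]
  [3] addr=0x9c blk=9 s=1: VC-HIT | VC [13, 15]
  [4] addr=0xd7 blk=13 s=1: VC-HIT | VC [9, 15]
  [5] addr=0xd7 blk=13 s=1: L1-HIT | VC [9, 15]
  [6] addr=0xf7 blk=15 s=1: VC-HIT | VC [9, 13]
  [7] addr=0xdc blk=13 s=1: VC-HIT | VC [9, 15]
  [8] addr=0xd3 blk=13 s=1: L1-HIT | VC [9, 15]

OUTCOME = L1-HIT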